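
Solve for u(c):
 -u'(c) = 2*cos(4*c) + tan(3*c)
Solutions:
 u(c) = C1 + log(cos(3*c))/3 - sin(4*c)/2


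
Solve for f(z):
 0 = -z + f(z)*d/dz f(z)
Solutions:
 f(z) = -sqrt(C1 + z^2)
 f(z) = sqrt(C1 + z^2)


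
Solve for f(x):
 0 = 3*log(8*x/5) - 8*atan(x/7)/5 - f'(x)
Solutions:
 f(x) = C1 + 3*x*log(x) - 8*x*atan(x/7)/5 - 3*x*log(5) - 3*x + 9*x*log(2) + 28*log(x^2 + 49)/5


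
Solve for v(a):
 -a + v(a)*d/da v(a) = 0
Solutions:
 v(a) = -sqrt(C1 + a^2)
 v(a) = sqrt(C1 + a^2)


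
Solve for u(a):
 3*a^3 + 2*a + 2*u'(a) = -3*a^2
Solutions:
 u(a) = C1 - 3*a^4/8 - a^3/2 - a^2/2


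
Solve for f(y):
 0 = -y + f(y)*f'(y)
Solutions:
 f(y) = -sqrt(C1 + y^2)
 f(y) = sqrt(C1 + y^2)


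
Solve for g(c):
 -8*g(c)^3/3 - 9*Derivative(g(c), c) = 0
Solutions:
 g(c) = -3*sqrt(6)*sqrt(-1/(C1 - 8*c))/2
 g(c) = 3*sqrt(6)*sqrt(-1/(C1 - 8*c))/2


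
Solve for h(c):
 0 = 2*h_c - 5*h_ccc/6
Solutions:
 h(c) = C1 + C2*exp(-2*sqrt(15)*c/5) + C3*exp(2*sqrt(15)*c/5)


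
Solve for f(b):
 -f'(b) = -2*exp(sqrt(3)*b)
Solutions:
 f(b) = C1 + 2*sqrt(3)*exp(sqrt(3)*b)/3


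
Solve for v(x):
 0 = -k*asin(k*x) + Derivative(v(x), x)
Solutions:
 v(x) = C1 + k*Piecewise((x*asin(k*x) + sqrt(-k^2*x^2 + 1)/k, Ne(k, 0)), (0, True))


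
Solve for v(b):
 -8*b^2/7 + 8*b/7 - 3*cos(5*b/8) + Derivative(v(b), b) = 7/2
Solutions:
 v(b) = C1 + 8*b^3/21 - 4*b^2/7 + 7*b/2 + 24*sin(5*b/8)/5


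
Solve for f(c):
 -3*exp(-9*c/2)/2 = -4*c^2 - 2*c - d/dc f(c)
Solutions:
 f(c) = C1 - 4*c^3/3 - c^2 - exp(-9*c/2)/3


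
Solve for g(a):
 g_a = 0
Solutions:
 g(a) = C1


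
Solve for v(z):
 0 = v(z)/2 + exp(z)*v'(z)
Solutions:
 v(z) = C1*exp(exp(-z)/2)


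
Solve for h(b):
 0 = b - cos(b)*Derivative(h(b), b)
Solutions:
 h(b) = C1 + Integral(b/cos(b), b)


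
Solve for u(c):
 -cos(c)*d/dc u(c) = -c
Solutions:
 u(c) = C1 + Integral(c/cos(c), c)


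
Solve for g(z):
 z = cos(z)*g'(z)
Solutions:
 g(z) = C1 + Integral(z/cos(z), z)


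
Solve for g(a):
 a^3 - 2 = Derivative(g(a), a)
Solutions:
 g(a) = C1 + a^4/4 - 2*a


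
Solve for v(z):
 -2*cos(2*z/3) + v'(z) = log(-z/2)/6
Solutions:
 v(z) = C1 + z*log(-z)/6 - z/6 - z*log(2)/6 + 3*sin(2*z/3)


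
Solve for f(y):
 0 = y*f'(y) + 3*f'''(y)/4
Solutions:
 f(y) = C1 + Integral(C2*airyai(-6^(2/3)*y/3) + C3*airybi(-6^(2/3)*y/3), y)


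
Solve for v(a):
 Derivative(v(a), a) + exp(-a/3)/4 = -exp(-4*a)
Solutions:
 v(a) = C1 + exp(-4*a)/4 + 3*exp(-a/3)/4


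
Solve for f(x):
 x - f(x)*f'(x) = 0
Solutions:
 f(x) = -sqrt(C1 + x^2)
 f(x) = sqrt(C1 + x^2)


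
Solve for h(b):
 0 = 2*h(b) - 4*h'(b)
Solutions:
 h(b) = C1*exp(b/2)


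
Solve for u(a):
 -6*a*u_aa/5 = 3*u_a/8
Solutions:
 u(a) = C1 + C2*a^(11/16)


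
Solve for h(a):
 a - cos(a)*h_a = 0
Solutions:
 h(a) = C1 + Integral(a/cos(a), a)


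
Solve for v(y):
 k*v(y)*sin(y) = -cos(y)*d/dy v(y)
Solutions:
 v(y) = C1*exp(k*log(cos(y)))


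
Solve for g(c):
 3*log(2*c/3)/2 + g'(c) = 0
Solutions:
 g(c) = C1 - 3*c*log(c)/2 - 3*c*log(2)/2 + 3*c/2 + 3*c*log(3)/2


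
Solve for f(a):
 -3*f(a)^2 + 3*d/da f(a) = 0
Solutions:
 f(a) = -1/(C1 + a)


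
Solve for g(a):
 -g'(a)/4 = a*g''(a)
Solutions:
 g(a) = C1 + C2*a^(3/4)


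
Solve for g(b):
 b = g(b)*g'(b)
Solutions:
 g(b) = -sqrt(C1 + b^2)
 g(b) = sqrt(C1 + b^2)


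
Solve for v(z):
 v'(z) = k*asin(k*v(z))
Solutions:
 Integral(1/asin(_y*k), (_y, v(z))) = C1 + k*z


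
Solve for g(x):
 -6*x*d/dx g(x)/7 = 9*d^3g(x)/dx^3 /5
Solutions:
 g(x) = C1 + Integral(C2*airyai(-10^(1/3)*21^(2/3)*x/21) + C3*airybi(-10^(1/3)*21^(2/3)*x/21), x)


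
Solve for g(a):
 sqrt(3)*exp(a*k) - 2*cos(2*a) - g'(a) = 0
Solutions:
 g(a) = C1 - sin(2*a) + sqrt(3)*exp(a*k)/k


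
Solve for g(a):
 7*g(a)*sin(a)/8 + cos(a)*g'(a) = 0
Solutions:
 g(a) = C1*cos(a)^(7/8)


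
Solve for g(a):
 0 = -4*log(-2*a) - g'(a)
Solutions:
 g(a) = C1 - 4*a*log(-a) + 4*a*(1 - log(2))


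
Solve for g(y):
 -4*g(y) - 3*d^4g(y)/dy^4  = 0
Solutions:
 g(y) = (C1*sin(3^(3/4)*y/3) + C2*cos(3^(3/4)*y/3))*exp(-3^(3/4)*y/3) + (C3*sin(3^(3/4)*y/3) + C4*cos(3^(3/4)*y/3))*exp(3^(3/4)*y/3)


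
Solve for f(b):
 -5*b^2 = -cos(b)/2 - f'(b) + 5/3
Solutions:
 f(b) = C1 + 5*b^3/3 + 5*b/3 - sin(b)/2


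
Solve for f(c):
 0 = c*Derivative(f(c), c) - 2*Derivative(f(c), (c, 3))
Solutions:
 f(c) = C1 + Integral(C2*airyai(2^(2/3)*c/2) + C3*airybi(2^(2/3)*c/2), c)


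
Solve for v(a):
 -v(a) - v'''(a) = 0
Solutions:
 v(a) = C3*exp(-a) + (C1*sin(sqrt(3)*a/2) + C2*cos(sqrt(3)*a/2))*exp(a/2)


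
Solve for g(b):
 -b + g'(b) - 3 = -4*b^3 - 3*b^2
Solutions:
 g(b) = C1 - b^4 - b^3 + b^2/2 + 3*b


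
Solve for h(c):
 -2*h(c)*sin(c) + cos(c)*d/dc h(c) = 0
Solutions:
 h(c) = C1/cos(c)^2


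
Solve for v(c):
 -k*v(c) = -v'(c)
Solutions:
 v(c) = C1*exp(c*k)


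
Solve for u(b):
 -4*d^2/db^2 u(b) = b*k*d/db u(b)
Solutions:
 u(b) = Piecewise((-sqrt(2)*sqrt(pi)*C1*erf(sqrt(2)*b*sqrt(k)/4)/sqrt(k) - C2, (k > 0) | (k < 0)), (-C1*b - C2, True))


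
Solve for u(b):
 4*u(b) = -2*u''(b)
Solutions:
 u(b) = C1*sin(sqrt(2)*b) + C2*cos(sqrt(2)*b)


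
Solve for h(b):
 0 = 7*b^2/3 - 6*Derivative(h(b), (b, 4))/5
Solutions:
 h(b) = C1 + C2*b + C3*b^2 + C4*b^3 + 7*b^6/1296


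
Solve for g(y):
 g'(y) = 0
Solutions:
 g(y) = C1


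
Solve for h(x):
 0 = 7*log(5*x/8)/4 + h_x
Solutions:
 h(x) = C1 - 7*x*log(x)/4 - 7*x*log(5)/4 + 7*x/4 + 21*x*log(2)/4


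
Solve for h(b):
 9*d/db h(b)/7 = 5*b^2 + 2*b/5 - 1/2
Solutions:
 h(b) = C1 + 35*b^3/27 + 7*b^2/45 - 7*b/18


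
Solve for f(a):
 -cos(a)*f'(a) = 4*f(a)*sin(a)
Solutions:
 f(a) = C1*cos(a)^4


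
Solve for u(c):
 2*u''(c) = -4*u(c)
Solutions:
 u(c) = C1*sin(sqrt(2)*c) + C2*cos(sqrt(2)*c)


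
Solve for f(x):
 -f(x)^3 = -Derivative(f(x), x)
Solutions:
 f(x) = -sqrt(2)*sqrt(-1/(C1 + x))/2
 f(x) = sqrt(2)*sqrt(-1/(C1 + x))/2


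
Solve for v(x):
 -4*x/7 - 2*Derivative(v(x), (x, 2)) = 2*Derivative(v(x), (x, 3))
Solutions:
 v(x) = C1 + C2*x + C3*exp(-x) - x^3/21 + x^2/7


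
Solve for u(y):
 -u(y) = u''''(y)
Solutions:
 u(y) = (C1*sin(sqrt(2)*y/2) + C2*cos(sqrt(2)*y/2))*exp(-sqrt(2)*y/2) + (C3*sin(sqrt(2)*y/2) + C4*cos(sqrt(2)*y/2))*exp(sqrt(2)*y/2)


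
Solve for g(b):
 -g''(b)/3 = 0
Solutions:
 g(b) = C1 + C2*b


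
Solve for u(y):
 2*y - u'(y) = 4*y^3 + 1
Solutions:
 u(y) = C1 - y^4 + y^2 - y


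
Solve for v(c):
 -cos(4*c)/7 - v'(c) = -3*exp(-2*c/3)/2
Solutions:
 v(c) = C1 - sin(4*c)/28 - 9*exp(-2*c/3)/4


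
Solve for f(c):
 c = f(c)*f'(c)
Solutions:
 f(c) = -sqrt(C1 + c^2)
 f(c) = sqrt(C1 + c^2)


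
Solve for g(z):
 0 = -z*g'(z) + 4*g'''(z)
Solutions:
 g(z) = C1 + Integral(C2*airyai(2^(1/3)*z/2) + C3*airybi(2^(1/3)*z/2), z)


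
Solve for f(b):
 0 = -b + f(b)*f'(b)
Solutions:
 f(b) = -sqrt(C1 + b^2)
 f(b) = sqrt(C1 + b^2)


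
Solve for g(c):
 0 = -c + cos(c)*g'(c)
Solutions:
 g(c) = C1 + Integral(c/cos(c), c)


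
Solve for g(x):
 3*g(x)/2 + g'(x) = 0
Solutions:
 g(x) = C1*exp(-3*x/2)


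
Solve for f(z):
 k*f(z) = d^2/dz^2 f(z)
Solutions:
 f(z) = C1*exp(-sqrt(k)*z) + C2*exp(sqrt(k)*z)


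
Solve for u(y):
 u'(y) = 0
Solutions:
 u(y) = C1


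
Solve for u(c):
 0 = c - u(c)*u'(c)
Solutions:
 u(c) = -sqrt(C1 + c^2)
 u(c) = sqrt(C1 + c^2)


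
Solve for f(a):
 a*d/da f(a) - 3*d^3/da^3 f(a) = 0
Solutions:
 f(a) = C1 + Integral(C2*airyai(3^(2/3)*a/3) + C3*airybi(3^(2/3)*a/3), a)


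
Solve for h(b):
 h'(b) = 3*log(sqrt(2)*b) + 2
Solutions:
 h(b) = C1 + 3*b*log(b) - b + 3*b*log(2)/2


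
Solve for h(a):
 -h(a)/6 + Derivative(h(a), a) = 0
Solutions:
 h(a) = C1*exp(a/6)


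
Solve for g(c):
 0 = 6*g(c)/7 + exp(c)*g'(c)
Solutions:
 g(c) = C1*exp(6*exp(-c)/7)


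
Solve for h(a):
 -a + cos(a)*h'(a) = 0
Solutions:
 h(a) = C1 + Integral(a/cos(a), a)


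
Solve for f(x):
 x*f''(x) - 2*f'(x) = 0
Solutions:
 f(x) = C1 + C2*x^3


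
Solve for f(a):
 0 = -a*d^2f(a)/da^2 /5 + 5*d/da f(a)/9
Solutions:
 f(a) = C1 + C2*a^(34/9)


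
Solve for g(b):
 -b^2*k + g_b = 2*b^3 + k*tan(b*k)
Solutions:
 g(b) = C1 + b^4/2 + b^3*k/3 + k*Piecewise((-log(cos(b*k))/k, Ne(k, 0)), (0, True))


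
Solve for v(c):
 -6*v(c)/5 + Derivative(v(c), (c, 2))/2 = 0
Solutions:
 v(c) = C1*exp(-2*sqrt(15)*c/5) + C2*exp(2*sqrt(15)*c/5)


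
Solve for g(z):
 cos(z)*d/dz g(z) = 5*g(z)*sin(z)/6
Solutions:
 g(z) = C1/cos(z)^(5/6)


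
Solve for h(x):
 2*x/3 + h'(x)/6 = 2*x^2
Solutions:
 h(x) = C1 + 4*x^3 - 2*x^2


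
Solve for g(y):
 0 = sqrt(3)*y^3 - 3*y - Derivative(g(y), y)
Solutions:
 g(y) = C1 + sqrt(3)*y^4/4 - 3*y^2/2


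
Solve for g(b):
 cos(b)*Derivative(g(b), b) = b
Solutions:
 g(b) = C1 + Integral(b/cos(b), b)


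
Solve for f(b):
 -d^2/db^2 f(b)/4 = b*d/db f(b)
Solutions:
 f(b) = C1 + C2*erf(sqrt(2)*b)


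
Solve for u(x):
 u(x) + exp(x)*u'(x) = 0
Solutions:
 u(x) = C1*exp(exp(-x))


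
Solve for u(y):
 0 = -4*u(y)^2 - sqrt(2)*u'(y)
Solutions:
 u(y) = 1/(C1 + 2*sqrt(2)*y)


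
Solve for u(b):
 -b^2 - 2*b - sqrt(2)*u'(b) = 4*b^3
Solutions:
 u(b) = C1 - sqrt(2)*b^4/2 - sqrt(2)*b^3/6 - sqrt(2)*b^2/2


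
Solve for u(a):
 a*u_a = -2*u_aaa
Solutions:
 u(a) = C1 + Integral(C2*airyai(-2^(2/3)*a/2) + C3*airybi(-2^(2/3)*a/2), a)


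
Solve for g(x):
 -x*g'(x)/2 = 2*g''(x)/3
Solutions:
 g(x) = C1 + C2*erf(sqrt(6)*x/4)


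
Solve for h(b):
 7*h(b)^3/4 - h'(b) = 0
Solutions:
 h(b) = -sqrt(2)*sqrt(-1/(C1 + 7*b))
 h(b) = sqrt(2)*sqrt(-1/(C1 + 7*b))


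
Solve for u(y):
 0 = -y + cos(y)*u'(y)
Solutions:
 u(y) = C1 + Integral(y/cos(y), y)


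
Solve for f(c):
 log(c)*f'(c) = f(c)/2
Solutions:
 f(c) = C1*exp(li(c)/2)


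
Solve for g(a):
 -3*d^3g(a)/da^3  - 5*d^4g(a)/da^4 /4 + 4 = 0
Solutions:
 g(a) = C1 + C2*a + C3*a^2 + C4*exp(-12*a/5) + 2*a^3/9


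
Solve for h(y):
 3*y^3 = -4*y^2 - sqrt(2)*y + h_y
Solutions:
 h(y) = C1 + 3*y^4/4 + 4*y^3/3 + sqrt(2)*y^2/2


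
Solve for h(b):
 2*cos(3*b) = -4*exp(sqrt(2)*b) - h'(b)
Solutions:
 h(b) = C1 - 2*sqrt(2)*exp(sqrt(2)*b) - 2*sin(3*b)/3


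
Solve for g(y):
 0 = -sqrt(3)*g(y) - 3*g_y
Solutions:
 g(y) = C1*exp(-sqrt(3)*y/3)


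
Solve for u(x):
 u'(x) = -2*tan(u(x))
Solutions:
 u(x) = pi - asin(C1*exp(-2*x))
 u(x) = asin(C1*exp(-2*x))


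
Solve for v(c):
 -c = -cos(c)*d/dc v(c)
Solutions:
 v(c) = C1 + Integral(c/cos(c), c)


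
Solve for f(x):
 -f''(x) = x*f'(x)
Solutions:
 f(x) = C1 + C2*erf(sqrt(2)*x/2)


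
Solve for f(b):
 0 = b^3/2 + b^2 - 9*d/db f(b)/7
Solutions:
 f(b) = C1 + 7*b^4/72 + 7*b^3/27


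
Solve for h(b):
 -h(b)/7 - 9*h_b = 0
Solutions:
 h(b) = C1*exp(-b/63)


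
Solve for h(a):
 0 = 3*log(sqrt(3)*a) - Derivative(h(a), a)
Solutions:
 h(a) = C1 + 3*a*log(a) - 3*a + 3*a*log(3)/2


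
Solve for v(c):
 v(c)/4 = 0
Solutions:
 v(c) = 0


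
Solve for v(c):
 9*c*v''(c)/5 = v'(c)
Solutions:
 v(c) = C1 + C2*c^(14/9)


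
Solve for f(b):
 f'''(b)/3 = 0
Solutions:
 f(b) = C1 + C2*b + C3*b^2


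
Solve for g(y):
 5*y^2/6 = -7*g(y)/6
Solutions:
 g(y) = -5*y^2/7


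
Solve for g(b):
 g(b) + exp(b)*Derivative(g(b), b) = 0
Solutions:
 g(b) = C1*exp(exp(-b))


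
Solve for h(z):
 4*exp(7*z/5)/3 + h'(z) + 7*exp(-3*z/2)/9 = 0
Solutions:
 h(z) = C1 - 20*exp(7*z/5)/21 + 14*exp(-3*z/2)/27


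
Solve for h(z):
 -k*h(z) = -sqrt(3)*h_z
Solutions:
 h(z) = C1*exp(sqrt(3)*k*z/3)


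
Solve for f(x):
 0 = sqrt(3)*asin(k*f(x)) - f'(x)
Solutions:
 Integral(1/asin(_y*k), (_y, f(x))) = C1 + sqrt(3)*x


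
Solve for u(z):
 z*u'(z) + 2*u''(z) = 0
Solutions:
 u(z) = C1 + C2*erf(z/2)


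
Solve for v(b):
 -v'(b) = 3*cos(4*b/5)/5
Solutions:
 v(b) = C1 - 3*sin(4*b/5)/4


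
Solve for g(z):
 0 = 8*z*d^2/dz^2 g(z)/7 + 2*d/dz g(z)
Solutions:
 g(z) = C1 + C2/z^(3/4)


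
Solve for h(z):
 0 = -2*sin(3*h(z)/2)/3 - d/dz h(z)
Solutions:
 h(z) = -2*acos((-C1 - exp(2*z))/(C1 - exp(2*z)))/3 + 4*pi/3
 h(z) = 2*acos((-C1 - exp(2*z))/(C1 - exp(2*z)))/3


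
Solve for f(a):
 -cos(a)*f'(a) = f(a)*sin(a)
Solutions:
 f(a) = C1*cos(a)


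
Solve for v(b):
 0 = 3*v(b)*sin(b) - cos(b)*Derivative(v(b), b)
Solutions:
 v(b) = C1/cos(b)^3


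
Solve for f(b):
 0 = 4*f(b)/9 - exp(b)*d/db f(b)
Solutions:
 f(b) = C1*exp(-4*exp(-b)/9)


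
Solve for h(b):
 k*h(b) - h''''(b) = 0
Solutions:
 h(b) = C1*exp(-b*k^(1/4)) + C2*exp(b*k^(1/4)) + C3*exp(-I*b*k^(1/4)) + C4*exp(I*b*k^(1/4))


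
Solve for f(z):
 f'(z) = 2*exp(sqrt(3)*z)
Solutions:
 f(z) = C1 + 2*sqrt(3)*exp(sqrt(3)*z)/3


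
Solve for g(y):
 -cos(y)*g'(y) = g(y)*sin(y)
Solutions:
 g(y) = C1*cos(y)


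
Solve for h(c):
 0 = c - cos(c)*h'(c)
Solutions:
 h(c) = C1 + Integral(c/cos(c), c)


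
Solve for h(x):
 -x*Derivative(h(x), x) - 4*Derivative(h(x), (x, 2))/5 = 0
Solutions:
 h(x) = C1 + C2*erf(sqrt(10)*x/4)


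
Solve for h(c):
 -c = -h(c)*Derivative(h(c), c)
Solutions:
 h(c) = -sqrt(C1 + c^2)
 h(c) = sqrt(C1 + c^2)


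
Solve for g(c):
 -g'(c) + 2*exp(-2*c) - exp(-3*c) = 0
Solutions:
 g(c) = C1 - exp(-2*c) + exp(-3*c)/3


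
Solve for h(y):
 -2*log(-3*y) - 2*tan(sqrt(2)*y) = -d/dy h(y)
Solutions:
 h(y) = C1 + 2*y*log(-y) - 2*y + 2*y*log(3) - sqrt(2)*log(cos(sqrt(2)*y))


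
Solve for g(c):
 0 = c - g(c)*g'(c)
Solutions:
 g(c) = -sqrt(C1 + c^2)
 g(c) = sqrt(C1 + c^2)


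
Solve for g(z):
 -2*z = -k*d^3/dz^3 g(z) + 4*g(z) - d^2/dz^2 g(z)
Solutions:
 g(z) = C1*exp(-z*((sqrt(((-54 + k^(-2))^2 - 1/k^4)/k^2) - 54/k + k^(-3))^(1/3) + 1/k + 1/(k^2*(sqrt(((-54 + k^(-2))^2 - 1/k^4)/k^2) - 54/k + k^(-3))^(1/3)))/3) + C2*exp(z*((sqrt(((-54 + k^(-2))^2 - 1/k^4)/k^2) - 54/k + k^(-3))^(1/3) - sqrt(3)*I*(sqrt(((-54 + k^(-2))^2 - 1/k^4)/k^2) - 54/k + k^(-3))^(1/3) - 2/k - 4/(k^2*(-1 + sqrt(3)*I)*(sqrt(((-54 + k^(-2))^2 - 1/k^4)/k^2) - 54/k + k^(-3))^(1/3)))/6) + C3*exp(z*((sqrt(((-54 + k^(-2))^2 - 1/k^4)/k^2) - 54/k + k^(-3))^(1/3) + sqrt(3)*I*(sqrt(((-54 + k^(-2))^2 - 1/k^4)/k^2) - 54/k + k^(-3))^(1/3) - 2/k + 4/(k^2*(1 + sqrt(3)*I)*(sqrt(((-54 + k^(-2))^2 - 1/k^4)/k^2) - 54/k + k^(-3))^(1/3)))/6) - z/2


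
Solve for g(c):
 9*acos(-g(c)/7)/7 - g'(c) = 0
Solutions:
 Integral(1/acos(-_y/7), (_y, g(c))) = C1 + 9*c/7


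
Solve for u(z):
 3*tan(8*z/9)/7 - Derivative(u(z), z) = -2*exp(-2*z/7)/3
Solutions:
 u(z) = C1 + 27*log(tan(8*z/9)^2 + 1)/112 - 7*exp(-2*z/7)/3


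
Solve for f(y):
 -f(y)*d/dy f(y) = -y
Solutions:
 f(y) = -sqrt(C1 + y^2)
 f(y) = sqrt(C1 + y^2)


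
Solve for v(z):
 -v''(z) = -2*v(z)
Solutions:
 v(z) = C1*exp(-sqrt(2)*z) + C2*exp(sqrt(2)*z)


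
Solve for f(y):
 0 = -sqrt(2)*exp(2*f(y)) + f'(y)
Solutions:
 f(y) = log(-sqrt(-1/(C1 + sqrt(2)*y))) - log(2)/2
 f(y) = log(-1/(C1 + sqrt(2)*y))/2 - log(2)/2


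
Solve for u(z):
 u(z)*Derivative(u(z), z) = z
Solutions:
 u(z) = -sqrt(C1 + z^2)
 u(z) = sqrt(C1 + z^2)


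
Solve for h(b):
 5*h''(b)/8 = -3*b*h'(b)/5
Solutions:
 h(b) = C1 + C2*erf(2*sqrt(3)*b/5)


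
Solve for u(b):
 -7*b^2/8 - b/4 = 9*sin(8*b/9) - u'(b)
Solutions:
 u(b) = C1 + 7*b^3/24 + b^2/8 - 81*cos(8*b/9)/8


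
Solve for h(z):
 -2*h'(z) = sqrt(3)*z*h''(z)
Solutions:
 h(z) = C1 + C2*z^(1 - 2*sqrt(3)/3)


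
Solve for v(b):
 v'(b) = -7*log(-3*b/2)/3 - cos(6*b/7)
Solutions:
 v(b) = C1 - 7*b*log(-b)/3 - 7*b*log(3)/3 + 7*b*log(2)/3 + 7*b/3 - 7*sin(6*b/7)/6


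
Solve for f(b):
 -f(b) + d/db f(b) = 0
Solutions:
 f(b) = C1*exp(b)


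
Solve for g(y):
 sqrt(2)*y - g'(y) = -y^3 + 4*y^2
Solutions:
 g(y) = C1 + y^4/4 - 4*y^3/3 + sqrt(2)*y^2/2


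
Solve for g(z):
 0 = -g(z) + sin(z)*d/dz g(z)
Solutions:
 g(z) = C1*sqrt(cos(z) - 1)/sqrt(cos(z) + 1)


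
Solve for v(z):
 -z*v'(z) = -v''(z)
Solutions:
 v(z) = C1 + C2*erfi(sqrt(2)*z/2)


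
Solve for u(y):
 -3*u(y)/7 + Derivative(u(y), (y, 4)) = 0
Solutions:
 u(y) = C1*exp(-3^(1/4)*7^(3/4)*y/7) + C2*exp(3^(1/4)*7^(3/4)*y/7) + C3*sin(3^(1/4)*7^(3/4)*y/7) + C4*cos(3^(1/4)*7^(3/4)*y/7)


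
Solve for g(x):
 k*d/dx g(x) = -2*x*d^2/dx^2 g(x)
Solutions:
 g(x) = C1 + x^(1 - re(k)/2)*(C2*sin(log(x)*Abs(im(k))/2) + C3*cos(log(x)*im(k)/2))


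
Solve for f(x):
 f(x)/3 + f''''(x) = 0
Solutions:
 f(x) = (C1*sin(sqrt(2)*3^(3/4)*x/6) + C2*cos(sqrt(2)*3^(3/4)*x/6))*exp(-sqrt(2)*3^(3/4)*x/6) + (C3*sin(sqrt(2)*3^(3/4)*x/6) + C4*cos(sqrt(2)*3^(3/4)*x/6))*exp(sqrt(2)*3^(3/4)*x/6)


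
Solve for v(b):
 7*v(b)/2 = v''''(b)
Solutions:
 v(b) = C1*exp(-2^(3/4)*7^(1/4)*b/2) + C2*exp(2^(3/4)*7^(1/4)*b/2) + C3*sin(2^(3/4)*7^(1/4)*b/2) + C4*cos(2^(3/4)*7^(1/4)*b/2)


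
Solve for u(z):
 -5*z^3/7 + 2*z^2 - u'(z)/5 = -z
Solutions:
 u(z) = C1 - 25*z^4/28 + 10*z^3/3 + 5*z^2/2


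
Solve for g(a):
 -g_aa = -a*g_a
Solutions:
 g(a) = C1 + C2*erfi(sqrt(2)*a/2)


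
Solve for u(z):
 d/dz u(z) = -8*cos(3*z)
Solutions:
 u(z) = C1 - 8*sin(3*z)/3


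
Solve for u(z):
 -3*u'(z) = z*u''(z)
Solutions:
 u(z) = C1 + C2/z^2


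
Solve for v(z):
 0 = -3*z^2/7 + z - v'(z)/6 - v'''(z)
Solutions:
 v(z) = C1 + C2*sin(sqrt(6)*z/6) + C3*cos(sqrt(6)*z/6) - 6*z^3/7 + 3*z^2 + 216*z/7


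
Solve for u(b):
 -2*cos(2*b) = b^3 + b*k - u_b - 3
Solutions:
 u(b) = C1 + b^4/4 + b^2*k/2 - 3*b + sin(2*b)


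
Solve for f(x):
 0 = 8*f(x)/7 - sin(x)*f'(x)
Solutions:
 f(x) = C1*(cos(x) - 1)^(4/7)/(cos(x) + 1)^(4/7)


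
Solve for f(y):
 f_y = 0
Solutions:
 f(y) = C1


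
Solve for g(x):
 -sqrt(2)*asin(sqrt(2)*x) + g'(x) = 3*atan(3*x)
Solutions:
 g(x) = C1 + 3*x*atan(3*x) + sqrt(2)*(x*asin(sqrt(2)*x) + sqrt(2)*sqrt(1 - 2*x^2)/2) - log(9*x^2 + 1)/2


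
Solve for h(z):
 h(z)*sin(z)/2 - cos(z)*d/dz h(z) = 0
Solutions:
 h(z) = C1/sqrt(cos(z))


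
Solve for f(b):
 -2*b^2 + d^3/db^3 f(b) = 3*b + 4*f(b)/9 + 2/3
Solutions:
 f(b) = C3*exp(2^(2/3)*3^(1/3)*b/3) - 9*b^2/2 - 27*b/4 + (C1*sin(2^(2/3)*3^(5/6)*b/6) + C2*cos(2^(2/3)*3^(5/6)*b/6))*exp(-2^(2/3)*3^(1/3)*b/6) - 3/2


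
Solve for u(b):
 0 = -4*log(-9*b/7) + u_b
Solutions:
 u(b) = C1 + 4*b*log(-b) + 4*b*(-log(7) - 1 + 2*log(3))


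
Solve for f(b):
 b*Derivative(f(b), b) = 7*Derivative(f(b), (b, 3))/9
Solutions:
 f(b) = C1 + Integral(C2*airyai(21^(2/3)*b/7) + C3*airybi(21^(2/3)*b/7), b)


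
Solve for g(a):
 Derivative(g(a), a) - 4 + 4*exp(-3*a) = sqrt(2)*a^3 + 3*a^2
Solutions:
 g(a) = C1 + sqrt(2)*a^4/4 + a^3 + 4*a + 4*exp(-3*a)/3


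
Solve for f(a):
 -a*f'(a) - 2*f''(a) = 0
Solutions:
 f(a) = C1 + C2*erf(a/2)


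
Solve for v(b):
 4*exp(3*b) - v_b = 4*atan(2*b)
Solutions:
 v(b) = C1 - 4*b*atan(2*b) + 4*exp(3*b)/3 + log(4*b^2 + 1)


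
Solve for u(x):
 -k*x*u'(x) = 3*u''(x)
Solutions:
 u(x) = Piecewise((-sqrt(6)*sqrt(pi)*C1*erf(sqrt(6)*sqrt(k)*x/6)/(2*sqrt(k)) - C2, (k > 0) | (k < 0)), (-C1*x - C2, True))


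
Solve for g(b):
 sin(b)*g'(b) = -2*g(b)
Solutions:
 g(b) = C1*(cos(b) + 1)/(cos(b) - 1)


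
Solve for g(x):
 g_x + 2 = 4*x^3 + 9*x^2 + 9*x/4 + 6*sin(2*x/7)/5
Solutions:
 g(x) = C1 + x^4 + 3*x^3 + 9*x^2/8 - 2*x - 21*cos(2*x/7)/5


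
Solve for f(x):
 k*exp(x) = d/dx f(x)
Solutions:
 f(x) = C1 + k*exp(x)


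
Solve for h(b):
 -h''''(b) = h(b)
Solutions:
 h(b) = (C1*sin(sqrt(2)*b/2) + C2*cos(sqrt(2)*b/2))*exp(-sqrt(2)*b/2) + (C3*sin(sqrt(2)*b/2) + C4*cos(sqrt(2)*b/2))*exp(sqrt(2)*b/2)


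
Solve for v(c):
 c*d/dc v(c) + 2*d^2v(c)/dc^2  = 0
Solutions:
 v(c) = C1 + C2*erf(c/2)


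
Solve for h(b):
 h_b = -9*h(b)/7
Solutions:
 h(b) = C1*exp(-9*b/7)


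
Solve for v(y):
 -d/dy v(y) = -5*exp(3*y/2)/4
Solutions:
 v(y) = C1 + 5*exp(3*y/2)/6


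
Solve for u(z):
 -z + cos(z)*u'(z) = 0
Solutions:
 u(z) = C1 + Integral(z/cos(z), z)


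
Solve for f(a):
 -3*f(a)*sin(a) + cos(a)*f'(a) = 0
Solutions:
 f(a) = C1/cos(a)^3


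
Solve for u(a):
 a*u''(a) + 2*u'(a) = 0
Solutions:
 u(a) = C1 + C2/a


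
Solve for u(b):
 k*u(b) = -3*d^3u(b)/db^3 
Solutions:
 u(b) = C1*exp(3^(2/3)*b*(-k)^(1/3)/3) + C2*exp(b*(-k)^(1/3)*(-3^(2/3) + 3*3^(1/6)*I)/6) + C3*exp(-b*(-k)^(1/3)*(3^(2/3) + 3*3^(1/6)*I)/6)


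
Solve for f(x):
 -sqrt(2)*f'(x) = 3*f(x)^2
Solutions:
 f(x) = 2/(C1 + 3*sqrt(2)*x)


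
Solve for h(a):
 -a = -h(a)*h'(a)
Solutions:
 h(a) = -sqrt(C1 + a^2)
 h(a) = sqrt(C1 + a^2)


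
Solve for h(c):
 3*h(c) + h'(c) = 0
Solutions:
 h(c) = C1*exp(-3*c)


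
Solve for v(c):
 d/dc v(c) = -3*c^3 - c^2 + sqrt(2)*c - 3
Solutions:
 v(c) = C1 - 3*c^4/4 - c^3/3 + sqrt(2)*c^2/2 - 3*c


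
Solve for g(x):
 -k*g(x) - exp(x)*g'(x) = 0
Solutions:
 g(x) = C1*exp(k*exp(-x))


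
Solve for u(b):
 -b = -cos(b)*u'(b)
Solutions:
 u(b) = C1 + Integral(b/cos(b), b)


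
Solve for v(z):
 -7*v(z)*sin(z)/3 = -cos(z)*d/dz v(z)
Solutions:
 v(z) = C1/cos(z)^(7/3)


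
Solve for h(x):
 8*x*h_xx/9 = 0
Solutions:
 h(x) = C1 + C2*x


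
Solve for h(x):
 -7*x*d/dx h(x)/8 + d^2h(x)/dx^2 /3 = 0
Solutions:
 h(x) = C1 + C2*erfi(sqrt(21)*x/4)


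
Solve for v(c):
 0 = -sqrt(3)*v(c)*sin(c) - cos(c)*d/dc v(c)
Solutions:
 v(c) = C1*cos(c)^(sqrt(3))


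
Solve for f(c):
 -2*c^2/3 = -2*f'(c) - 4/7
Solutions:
 f(c) = C1 + c^3/9 - 2*c/7


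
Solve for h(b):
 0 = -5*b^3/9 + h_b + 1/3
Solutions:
 h(b) = C1 + 5*b^4/36 - b/3


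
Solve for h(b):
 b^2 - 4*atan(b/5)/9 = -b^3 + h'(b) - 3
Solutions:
 h(b) = C1 + b^4/4 + b^3/3 - 4*b*atan(b/5)/9 + 3*b + 10*log(b^2 + 25)/9


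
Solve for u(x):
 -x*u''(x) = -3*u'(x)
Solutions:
 u(x) = C1 + C2*x^4


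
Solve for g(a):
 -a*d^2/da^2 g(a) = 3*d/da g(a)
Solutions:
 g(a) = C1 + C2/a^2


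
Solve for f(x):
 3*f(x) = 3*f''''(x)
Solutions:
 f(x) = C1*exp(-x) + C2*exp(x) + C3*sin(x) + C4*cos(x)


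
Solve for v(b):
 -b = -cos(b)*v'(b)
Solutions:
 v(b) = C1 + Integral(b/cos(b), b)


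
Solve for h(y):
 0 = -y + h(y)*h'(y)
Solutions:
 h(y) = -sqrt(C1 + y^2)
 h(y) = sqrt(C1 + y^2)


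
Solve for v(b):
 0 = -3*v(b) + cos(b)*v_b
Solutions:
 v(b) = C1*(sin(b) + 1)^(3/2)/(sin(b) - 1)^(3/2)


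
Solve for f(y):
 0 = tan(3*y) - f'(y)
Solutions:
 f(y) = C1 - log(cos(3*y))/3


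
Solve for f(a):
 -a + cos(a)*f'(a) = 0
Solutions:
 f(a) = C1 + Integral(a/cos(a), a)


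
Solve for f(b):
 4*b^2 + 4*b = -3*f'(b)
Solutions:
 f(b) = C1 - 4*b^3/9 - 2*b^2/3


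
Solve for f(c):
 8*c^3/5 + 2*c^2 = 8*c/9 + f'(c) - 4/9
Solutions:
 f(c) = C1 + 2*c^4/5 + 2*c^3/3 - 4*c^2/9 + 4*c/9


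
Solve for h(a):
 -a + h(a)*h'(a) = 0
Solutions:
 h(a) = -sqrt(C1 + a^2)
 h(a) = sqrt(C1 + a^2)


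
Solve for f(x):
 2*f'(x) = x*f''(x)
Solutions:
 f(x) = C1 + C2*x^3


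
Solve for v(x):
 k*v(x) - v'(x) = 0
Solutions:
 v(x) = C1*exp(k*x)


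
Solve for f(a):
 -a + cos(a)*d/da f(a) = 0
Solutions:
 f(a) = C1 + Integral(a/cos(a), a)


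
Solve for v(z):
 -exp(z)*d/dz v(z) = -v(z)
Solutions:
 v(z) = C1*exp(-exp(-z))


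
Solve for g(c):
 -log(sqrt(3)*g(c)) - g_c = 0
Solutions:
 2*Integral(1/(2*log(_y) + log(3)), (_y, g(c))) = C1 - c


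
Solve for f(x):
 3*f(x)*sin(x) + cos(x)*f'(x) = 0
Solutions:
 f(x) = C1*cos(x)^3


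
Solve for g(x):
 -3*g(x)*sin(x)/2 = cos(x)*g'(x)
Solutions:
 g(x) = C1*cos(x)^(3/2)


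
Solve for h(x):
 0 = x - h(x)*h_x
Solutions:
 h(x) = -sqrt(C1 + x^2)
 h(x) = sqrt(C1 + x^2)


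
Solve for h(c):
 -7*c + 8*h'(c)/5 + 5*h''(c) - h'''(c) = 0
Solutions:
 h(c) = C1 + C2*exp(c*(25 - sqrt(785))/10) + C3*exp(c*(25 + sqrt(785))/10) + 35*c^2/16 - 875*c/64


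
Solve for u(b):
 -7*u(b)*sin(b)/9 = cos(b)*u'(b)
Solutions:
 u(b) = C1*cos(b)^(7/9)


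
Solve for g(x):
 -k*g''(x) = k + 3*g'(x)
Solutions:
 g(x) = C1 + C2*exp(-3*x/k) - k*x/3


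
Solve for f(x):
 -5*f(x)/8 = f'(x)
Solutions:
 f(x) = C1*exp(-5*x/8)


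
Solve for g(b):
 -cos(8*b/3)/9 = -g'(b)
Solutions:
 g(b) = C1 + sin(8*b/3)/24


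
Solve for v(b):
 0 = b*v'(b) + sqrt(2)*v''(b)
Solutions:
 v(b) = C1 + C2*erf(2^(1/4)*b/2)


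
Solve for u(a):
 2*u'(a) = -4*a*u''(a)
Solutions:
 u(a) = C1 + C2*sqrt(a)


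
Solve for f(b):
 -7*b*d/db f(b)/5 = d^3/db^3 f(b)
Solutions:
 f(b) = C1 + Integral(C2*airyai(-5^(2/3)*7^(1/3)*b/5) + C3*airybi(-5^(2/3)*7^(1/3)*b/5), b)


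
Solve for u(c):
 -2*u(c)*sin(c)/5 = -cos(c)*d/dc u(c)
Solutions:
 u(c) = C1/cos(c)^(2/5)


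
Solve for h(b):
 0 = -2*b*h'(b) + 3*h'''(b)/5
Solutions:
 h(b) = C1 + Integral(C2*airyai(10^(1/3)*3^(2/3)*b/3) + C3*airybi(10^(1/3)*3^(2/3)*b/3), b)


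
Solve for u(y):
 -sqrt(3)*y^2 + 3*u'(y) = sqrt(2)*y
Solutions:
 u(y) = C1 + sqrt(3)*y^3/9 + sqrt(2)*y^2/6


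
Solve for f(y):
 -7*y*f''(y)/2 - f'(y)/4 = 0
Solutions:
 f(y) = C1 + C2*y^(13/14)


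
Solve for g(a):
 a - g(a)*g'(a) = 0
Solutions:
 g(a) = -sqrt(C1 + a^2)
 g(a) = sqrt(C1 + a^2)


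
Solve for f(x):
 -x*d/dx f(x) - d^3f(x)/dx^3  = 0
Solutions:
 f(x) = C1 + Integral(C2*airyai(-x) + C3*airybi(-x), x)


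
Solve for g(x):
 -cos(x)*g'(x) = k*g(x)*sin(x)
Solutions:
 g(x) = C1*exp(k*log(cos(x)))


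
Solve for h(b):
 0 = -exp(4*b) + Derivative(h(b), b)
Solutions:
 h(b) = C1 + exp(4*b)/4


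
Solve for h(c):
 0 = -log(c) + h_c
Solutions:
 h(c) = C1 + c*log(c) - c


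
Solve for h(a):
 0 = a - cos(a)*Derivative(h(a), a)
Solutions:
 h(a) = C1 + Integral(a/cos(a), a)


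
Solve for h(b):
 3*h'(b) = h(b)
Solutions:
 h(b) = C1*exp(b/3)


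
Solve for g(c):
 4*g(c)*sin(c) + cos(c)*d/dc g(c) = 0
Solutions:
 g(c) = C1*cos(c)^4


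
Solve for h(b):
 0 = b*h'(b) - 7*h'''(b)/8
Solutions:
 h(b) = C1 + Integral(C2*airyai(2*7^(2/3)*b/7) + C3*airybi(2*7^(2/3)*b/7), b)


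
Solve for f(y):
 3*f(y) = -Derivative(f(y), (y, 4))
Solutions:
 f(y) = (C1*sin(sqrt(2)*3^(1/4)*y/2) + C2*cos(sqrt(2)*3^(1/4)*y/2))*exp(-sqrt(2)*3^(1/4)*y/2) + (C3*sin(sqrt(2)*3^(1/4)*y/2) + C4*cos(sqrt(2)*3^(1/4)*y/2))*exp(sqrt(2)*3^(1/4)*y/2)


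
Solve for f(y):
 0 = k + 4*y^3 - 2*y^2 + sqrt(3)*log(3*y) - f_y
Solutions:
 f(y) = C1 + k*y + y^4 - 2*y^3/3 + sqrt(3)*y*log(y) - sqrt(3)*y + sqrt(3)*y*log(3)


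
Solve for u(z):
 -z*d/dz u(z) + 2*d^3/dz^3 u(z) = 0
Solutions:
 u(z) = C1 + Integral(C2*airyai(2^(2/3)*z/2) + C3*airybi(2^(2/3)*z/2), z)


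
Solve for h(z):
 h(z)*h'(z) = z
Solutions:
 h(z) = -sqrt(C1 + z^2)
 h(z) = sqrt(C1 + z^2)


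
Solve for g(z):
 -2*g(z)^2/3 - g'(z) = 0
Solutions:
 g(z) = 3/(C1 + 2*z)


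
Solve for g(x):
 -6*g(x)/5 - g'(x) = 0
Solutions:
 g(x) = C1*exp(-6*x/5)


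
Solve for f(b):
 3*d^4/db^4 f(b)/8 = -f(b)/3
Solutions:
 f(b) = (C1*sin(2^(1/4)*sqrt(3)*b/3) + C2*cos(2^(1/4)*sqrt(3)*b/3))*exp(-2^(1/4)*sqrt(3)*b/3) + (C3*sin(2^(1/4)*sqrt(3)*b/3) + C4*cos(2^(1/4)*sqrt(3)*b/3))*exp(2^(1/4)*sqrt(3)*b/3)


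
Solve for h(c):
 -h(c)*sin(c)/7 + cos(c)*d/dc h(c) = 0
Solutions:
 h(c) = C1/cos(c)^(1/7)


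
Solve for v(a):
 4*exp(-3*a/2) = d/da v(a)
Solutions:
 v(a) = C1 - 8*exp(-3*a/2)/3


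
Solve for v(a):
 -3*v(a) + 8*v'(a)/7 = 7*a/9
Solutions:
 v(a) = C1*exp(21*a/8) - 7*a/27 - 8/81


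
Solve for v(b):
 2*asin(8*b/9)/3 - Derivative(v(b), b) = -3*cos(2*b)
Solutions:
 v(b) = C1 + 2*b*asin(8*b/9)/3 + sqrt(81 - 64*b^2)/12 + 3*sin(2*b)/2


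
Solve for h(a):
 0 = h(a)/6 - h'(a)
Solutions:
 h(a) = C1*exp(a/6)


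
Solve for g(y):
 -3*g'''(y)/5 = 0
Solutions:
 g(y) = C1 + C2*y + C3*y^2


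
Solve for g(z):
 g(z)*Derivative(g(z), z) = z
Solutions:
 g(z) = -sqrt(C1 + z^2)
 g(z) = sqrt(C1 + z^2)


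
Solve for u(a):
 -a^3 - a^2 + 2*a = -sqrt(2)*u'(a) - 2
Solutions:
 u(a) = C1 + sqrt(2)*a^4/8 + sqrt(2)*a^3/6 - sqrt(2)*a^2/2 - sqrt(2)*a


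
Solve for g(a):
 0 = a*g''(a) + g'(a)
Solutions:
 g(a) = C1 + C2*log(a)


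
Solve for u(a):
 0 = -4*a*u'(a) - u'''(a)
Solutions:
 u(a) = C1 + Integral(C2*airyai(-2^(2/3)*a) + C3*airybi(-2^(2/3)*a), a)


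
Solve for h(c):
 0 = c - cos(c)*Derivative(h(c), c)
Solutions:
 h(c) = C1 + Integral(c/cos(c), c)


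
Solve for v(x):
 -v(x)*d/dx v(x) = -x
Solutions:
 v(x) = -sqrt(C1 + x^2)
 v(x) = sqrt(C1 + x^2)


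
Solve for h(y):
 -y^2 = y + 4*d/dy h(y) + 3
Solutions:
 h(y) = C1 - y^3/12 - y^2/8 - 3*y/4


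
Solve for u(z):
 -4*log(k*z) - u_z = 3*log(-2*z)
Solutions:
 u(z) = C1 + z*(-4*log(-k) - 3*log(2) + 7) - 7*z*log(-z)


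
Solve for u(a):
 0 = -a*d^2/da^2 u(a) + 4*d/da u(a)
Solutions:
 u(a) = C1 + C2*a^5


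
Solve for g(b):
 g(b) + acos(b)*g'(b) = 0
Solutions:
 g(b) = C1*exp(-Integral(1/acos(b), b))


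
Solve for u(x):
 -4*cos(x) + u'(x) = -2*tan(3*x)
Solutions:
 u(x) = C1 + 2*log(cos(3*x))/3 + 4*sin(x)


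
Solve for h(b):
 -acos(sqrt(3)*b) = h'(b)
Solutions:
 h(b) = C1 - b*acos(sqrt(3)*b) + sqrt(3)*sqrt(1 - 3*b^2)/3


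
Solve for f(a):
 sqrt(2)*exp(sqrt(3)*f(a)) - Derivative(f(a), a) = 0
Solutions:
 f(a) = sqrt(3)*(2*log(-1/(C1 + sqrt(2)*a)) - log(3))/6


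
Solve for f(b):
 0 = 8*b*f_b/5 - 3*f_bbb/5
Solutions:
 f(b) = C1 + Integral(C2*airyai(2*3^(2/3)*b/3) + C3*airybi(2*3^(2/3)*b/3), b)


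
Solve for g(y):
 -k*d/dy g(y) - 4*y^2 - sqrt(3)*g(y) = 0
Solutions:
 g(y) = C1*exp(-sqrt(3)*y/k) - 8*sqrt(3)*k^2/9 + 8*k*y/3 - 4*sqrt(3)*y^2/3


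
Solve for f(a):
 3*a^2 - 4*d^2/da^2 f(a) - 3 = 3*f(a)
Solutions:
 f(a) = C1*sin(sqrt(3)*a/2) + C2*cos(sqrt(3)*a/2) + a^2 - 11/3


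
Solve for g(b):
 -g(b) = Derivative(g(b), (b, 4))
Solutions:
 g(b) = (C1*sin(sqrt(2)*b/2) + C2*cos(sqrt(2)*b/2))*exp(-sqrt(2)*b/2) + (C3*sin(sqrt(2)*b/2) + C4*cos(sqrt(2)*b/2))*exp(sqrt(2)*b/2)


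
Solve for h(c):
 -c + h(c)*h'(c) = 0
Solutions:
 h(c) = -sqrt(C1 + c^2)
 h(c) = sqrt(C1 + c^2)


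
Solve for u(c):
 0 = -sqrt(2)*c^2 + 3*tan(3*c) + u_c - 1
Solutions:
 u(c) = C1 + sqrt(2)*c^3/3 + c + log(cos(3*c))


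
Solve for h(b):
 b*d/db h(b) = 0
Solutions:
 h(b) = C1


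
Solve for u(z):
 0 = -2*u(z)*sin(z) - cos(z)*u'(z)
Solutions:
 u(z) = C1*cos(z)^2


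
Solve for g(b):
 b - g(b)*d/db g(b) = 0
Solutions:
 g(b) = -sqrt(C1 + b^2)
 g(b) = sqrt(C1 + b^2)


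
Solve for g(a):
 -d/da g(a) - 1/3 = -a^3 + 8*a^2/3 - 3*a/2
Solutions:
 g(a) = C1 + a^4/4 - 8*a^3/9 + 3*a^2/4 - a/3


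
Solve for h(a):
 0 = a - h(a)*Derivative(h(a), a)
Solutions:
 h(a) = -sqrt(C1 + a^2)
 h(a) = sqrt(C1 + a^2)


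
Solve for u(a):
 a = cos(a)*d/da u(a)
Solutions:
 u(a) = C1 + Integral(a/cos(a), a)


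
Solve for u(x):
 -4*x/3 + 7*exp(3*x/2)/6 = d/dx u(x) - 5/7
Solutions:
 u(x) = C1 - 2*x^2/3 + 5*x/7 + 7*exp(3*x/2)/9


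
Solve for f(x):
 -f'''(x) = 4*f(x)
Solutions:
 f(x) = C3*exp(-2^(2/3)*x) + (C1*sin(2^(2/3)*sqrt(3)*x/2) + C2*cos(2^(2/3)*sqrt(3)*x/2))*exp(2^(2/3)*x/2)


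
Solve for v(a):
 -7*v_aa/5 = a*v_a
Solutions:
 v(a) = C1 + C2*erf(sqrt(70)*a/14)


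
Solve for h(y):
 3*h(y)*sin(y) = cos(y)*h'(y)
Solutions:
 h(y) = C1/cos(y)^3


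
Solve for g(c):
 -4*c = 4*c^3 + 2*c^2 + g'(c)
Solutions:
 g(c) = C1 - c^4 - 2*c^3/3 - 2*c^2


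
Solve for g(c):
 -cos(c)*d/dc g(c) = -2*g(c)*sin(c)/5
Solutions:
 g(c) = C1/cos(c)^(2/5)


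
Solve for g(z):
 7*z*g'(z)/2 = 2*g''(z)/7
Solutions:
 g(z) = C1 + C2*erfi(7*sqrt(2)*z/4)


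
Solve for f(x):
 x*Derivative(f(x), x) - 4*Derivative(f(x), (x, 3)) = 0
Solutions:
 f(x) = C1 + Integral(C2*airyai(2^(1/3)*x/2) + C3*airybi(2^(1/3)*x/2), x)


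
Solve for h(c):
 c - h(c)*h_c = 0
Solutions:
 h(c) = -sqrt(C1 + c^2)
 h(c) = sqrt(C1 + c^2)


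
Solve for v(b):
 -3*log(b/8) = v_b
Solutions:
 v(b) = C1 - 3*b*log(b) + 3*b + b*log(512)


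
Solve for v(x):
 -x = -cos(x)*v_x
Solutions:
 v(x) = C1 + Integral(x/cos(x), x)


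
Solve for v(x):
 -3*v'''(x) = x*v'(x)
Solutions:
 v(x) = C1 + Integral(C2*airyai(-3^(2/3)*x/3) + C3*airybi(-3^(2/3)*x/3), x)


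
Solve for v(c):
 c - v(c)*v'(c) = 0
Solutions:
 v(c) = -sqrt(C1 + c^2)
 v(c) = sqrt(C1 + c^2)


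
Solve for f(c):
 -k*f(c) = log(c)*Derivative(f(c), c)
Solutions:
 f(c) = C1*exp(-k*li(c))


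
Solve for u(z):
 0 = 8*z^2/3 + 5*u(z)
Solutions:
 u(z) = -8*z^2/15


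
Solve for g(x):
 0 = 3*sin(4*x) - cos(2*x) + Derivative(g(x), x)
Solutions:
 g(x) = C1 + sin(2*x)/2 + 3*cos(4*x)/4


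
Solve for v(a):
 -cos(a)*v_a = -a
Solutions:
 v(a) = C1 + Integral(a/cos(a), a)


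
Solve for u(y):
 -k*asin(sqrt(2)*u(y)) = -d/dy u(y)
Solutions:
 Integral(1/asin(sqrt(2)*_y), (_y, u(y))) = C1 + k*y


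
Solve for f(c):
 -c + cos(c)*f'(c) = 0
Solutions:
 f(c) = C1 + Integral(c/cos(c), c)


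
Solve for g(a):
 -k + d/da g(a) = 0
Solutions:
 g(a) = C1 + a*k


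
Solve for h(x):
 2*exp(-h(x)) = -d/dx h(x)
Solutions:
 h(x) = log(C1 - 2*x)


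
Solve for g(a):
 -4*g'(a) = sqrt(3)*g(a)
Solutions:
 g(a) = C1*exp(-sqrt(3)*a/4)


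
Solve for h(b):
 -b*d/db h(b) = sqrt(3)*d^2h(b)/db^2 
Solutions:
 h(b) = C1 + C2*erf(sqrt(2)*3^(3/4)*b/6)


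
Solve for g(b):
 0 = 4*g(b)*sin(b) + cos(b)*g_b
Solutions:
 g(b) = C1*cos(b)^4


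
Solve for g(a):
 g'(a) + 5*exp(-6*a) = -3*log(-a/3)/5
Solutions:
 g(a) = C1 - 3*a*log(-a)/5 + 3*a*(1 + log(3))/5 + 5*exp(-6*a)/6


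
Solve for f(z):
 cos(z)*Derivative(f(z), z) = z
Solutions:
 f(z) = C1 + Integral(z/cos(z), z)


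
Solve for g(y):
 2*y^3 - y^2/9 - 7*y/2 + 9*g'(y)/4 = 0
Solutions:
 g(y) = C1 - 2*y^4/9 + 4*y^3/243 + 7*y^2/9


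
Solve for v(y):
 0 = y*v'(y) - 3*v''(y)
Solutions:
 v(y) = C1 + C2*erfi(sqrt(6)*y/6)


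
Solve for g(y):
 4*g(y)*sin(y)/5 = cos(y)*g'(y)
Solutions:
 g(y) = C1/cos(y)^(4/5)


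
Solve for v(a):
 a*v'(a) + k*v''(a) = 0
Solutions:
 v(a) = C1 + C2*sqrt(k)*erf(sqrt(2)*a*sqrt(1/k)/2)


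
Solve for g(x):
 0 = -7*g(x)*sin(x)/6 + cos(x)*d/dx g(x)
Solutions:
 g(x) = C1/cos(x)^(7/6)


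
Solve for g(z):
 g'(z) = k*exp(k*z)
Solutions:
 g(z) = C1 + exp(k*z)


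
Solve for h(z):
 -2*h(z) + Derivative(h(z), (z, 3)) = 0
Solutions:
 h(z) = C3*exp(2^(1/3)*z) + (C1*sin(2^(1/3)*sqrt(3)*z/2) + C2*cos(2^(1/3)*sqrt(3)*z/2))*exp(-2^(1/3)*z/2)


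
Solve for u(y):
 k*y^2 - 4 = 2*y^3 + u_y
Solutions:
 u(y) = C1 + k*y^3/3 - y^4/2 - 4*y


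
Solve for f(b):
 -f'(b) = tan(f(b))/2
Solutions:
 f(b) = pi - asin(C1*exp(-b/2))
 f(b) = asin(C1*exp(-b/2))


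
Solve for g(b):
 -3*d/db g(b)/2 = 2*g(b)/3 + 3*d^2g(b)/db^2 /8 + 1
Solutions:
 g(b) = C1*exp(2*b*(-1 + sqrt(5)/3)) + C2*exp(-2*b*(sqrt(5)/3 + 1)) - 3/2


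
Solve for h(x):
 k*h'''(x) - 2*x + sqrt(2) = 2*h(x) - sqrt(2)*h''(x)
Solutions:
 h(x) = C1*exp(-x*((sqrt(((-27 + 2*sqrt(2)/k^2)^2 - 8/k^4)/k^2) - 27/k + 2*sqrt(2)/k^3)^(1/3) + sqrt(2)/k + 2/(k^2*(sqrt(((-27 + 2*sqrt(2)/k^2)^2 - 8/k^4)/k^2) - 27/k + 2*sqrt(2)/k^3)^(1/3)))/3) + C2*exp(x*((sqrt(((-27 + 2*sqrt(2)/k^2)^2 - 8/k^4)/k^2) - 27/k + 2*sqrt(2)/k^3)^(1/3) - sqrt(3)*I*(sqrt(((-27 + 2*sqrt(2)/k^2)^2 - 8/k^4)/k^2) - 27/k + 2*sqrt(2)/k^3)^(1/3) - 2*sqrt(2)/k - 8/(k^2*(-1 + sqrt(3)*I)*(sqrt(((-27 + 2*sqrt(2)/k^2)^2 - 8/k^4)/k^2) - 27/k + 2*sqrt(2)/k^3)^(1/3)))/6) + C3*exp(x*((sqrt(((-27 + 2*sqrt(2)/k^2)^2 - 8/k^4)/k^2) - 27/k + 2*sqrt(2)/k^3)^(1/3) + sqrt(3)*I*(sqrt(((-27 + 2*sqrt(2)/k^2)^2 - 8/k^4)/k^2) - 27/k + 2*sqrt(2)/k^3)^(1/3) - 2*sqrt(2)/k + 8/(k^2*(1 + sqrt(3)*I)*(sqrt(((-27 + 2*sqrt(2)/k^2)^2 - 8/k^4)/k^2) - 27/k + 2*sqrt(2)/k^3)^(1/3)))/6) - x + sqrt(2)/2


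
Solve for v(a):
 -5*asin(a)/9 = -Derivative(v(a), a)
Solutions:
 v(a) = C1 + 5*a*asin(a)/9 + 5*sqrt(1 - a^2)/9


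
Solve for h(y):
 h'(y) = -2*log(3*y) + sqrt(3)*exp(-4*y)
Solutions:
 h(y) = C1 - 2*y*log(y) + 2*y*(1 - log(3)) - sqrt(3)*exp(-4*y)/4


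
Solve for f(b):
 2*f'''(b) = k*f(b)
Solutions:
 f(b) = C1*exp(2^(2/3)*b*k^(1/3)/2) + C2*exp(2^(2/3)*b*k^(1/3)*(-1 + sqrt(3)*I)/4) + C3*exp(-2^(2/3)*b*k^(1/3)*(1 + sqrt(3)*I)/4)


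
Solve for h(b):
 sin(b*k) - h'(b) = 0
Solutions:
 h(b) = C1 - cos(b*k)/k


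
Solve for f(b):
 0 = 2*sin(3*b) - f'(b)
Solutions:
 f(b) = C1 - 2*cos(3*b)/3


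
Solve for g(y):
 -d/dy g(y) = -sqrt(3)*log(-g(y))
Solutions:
 -li(-g(y)) = C1 + sqrt(3)*y


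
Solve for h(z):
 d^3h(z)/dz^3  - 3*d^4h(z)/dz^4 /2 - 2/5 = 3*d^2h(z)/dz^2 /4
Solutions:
 h(z) = C1 + C2*z - 4*z^2/15 + (C3*sin(sqrt(14)*z/6) + C4*cos(sqrt(14)*z/6))*exp(z/3)


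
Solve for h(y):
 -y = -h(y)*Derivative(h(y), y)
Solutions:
 h(y) = -sqrt(C1 + y^2)
 h(y) = sqrt(C1 + y^2)


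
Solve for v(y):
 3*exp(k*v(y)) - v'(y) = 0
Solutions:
 v(y) = Piecewise((log(-1/(C1*k + 3*k*y))/k, Ne(k, 0)), (nan, True))
 v(y) = Piecewise((C1 + 3*y, Eq(k, 0)), (nan, True))


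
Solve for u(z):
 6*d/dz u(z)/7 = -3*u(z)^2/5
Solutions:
 u(z) = 10/(C1 + 7*z)


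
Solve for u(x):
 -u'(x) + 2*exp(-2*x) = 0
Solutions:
 u(x) = C1 - exp(-2*x)


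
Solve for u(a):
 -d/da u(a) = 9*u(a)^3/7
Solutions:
 u(a) = -sqrt(14)*sqrt(-1/(C1 - 9*a))/2
 u(a) = sqrt(14)*sqrt(-1/(C1 - 9*a))/2


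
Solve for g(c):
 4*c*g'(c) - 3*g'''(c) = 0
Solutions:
 g(c) = C1 + Integral(C2*airyai(6^(2/3)*c/3) + C3*airybi(6^(2/3)*c/3), c)


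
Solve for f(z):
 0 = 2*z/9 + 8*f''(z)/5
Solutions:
 f(z) = C1 + C2*z - 5*z^3/216


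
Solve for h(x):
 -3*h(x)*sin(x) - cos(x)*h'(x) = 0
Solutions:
 h(x) = C1*cos(x)^3


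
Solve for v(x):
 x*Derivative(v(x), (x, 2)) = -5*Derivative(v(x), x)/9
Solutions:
 v(x) = C1 + C2*x^(4/9)


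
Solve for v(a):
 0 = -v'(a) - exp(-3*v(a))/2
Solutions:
 v(a) = log(C1 - 3*a/2)/3
 v(a) = log((-1 - sqrt(3)*I)*(C1 - 3*a/2)^(1/3)/2)
 v(a) = log((-1 + sqrt(3)*I)*(C1 - 3*a/2)^(1/3)/2)


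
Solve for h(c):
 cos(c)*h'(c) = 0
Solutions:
 h(c) = C1


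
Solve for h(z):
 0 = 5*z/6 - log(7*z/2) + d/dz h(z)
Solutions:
 h(z) = C1 - 5*z^2/12 + z*log(z) - z + z*log(7/2)


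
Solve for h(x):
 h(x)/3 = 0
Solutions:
 h(x) = 0


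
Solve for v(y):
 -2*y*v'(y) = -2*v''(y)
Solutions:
 v(y) = C1 + C2*erfi(sqrt(2)*y/2)


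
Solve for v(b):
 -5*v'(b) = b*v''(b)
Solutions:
 v(b) = C1 + C2/b^4


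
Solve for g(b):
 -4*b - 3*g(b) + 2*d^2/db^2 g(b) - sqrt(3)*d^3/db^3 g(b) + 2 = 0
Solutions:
 g(b) = C1*exp(b*(8*18^(1/3)/(27*sqrt(211) + 227*sqrt(3))^(1/3) + 8*sqrt(3) + 12^(1/3)*(27*sqrt(211) + 227*sqrt(3))^(1/3))/36)*sin(2^(1/3)*3^(1/6)*b*(-2^(1/3)*3^(2/3)*(27*sqrt(211) + 227*sqrt(3))^(1/3) + 24/(27*sqrt(211) + 227*sqrt(3))^(1/3))/36) + C2*exp(b*(8*18^(1/3)/(27*sqrt(211) + 227*sqrt(3))^(1/3) + 8*sqrt(3) + 12^(1/3)*(27*sqrt(211) + 227*sqrt(3))^(1/3))/36)*cos(2^(1/3)*3^(1/6)*b*(-2^(1/3)*3^(2/3)*(27*sqrt(211) + 227*sqrt(3))^(1/3) + 24/(27*sqrt(211) + 227*sqrt(3))^(1/3))/36) + C3*exp(b*(-12^(1/3)*(27*sqrt(211) + 227*sqrt(3))^(1/3) - 8*18^(1/3)/(27*sqrt(211) + 227*sqrt(3))^(1/3) + 4*sqrt(3))/18) - 4*b/3 + 2/3


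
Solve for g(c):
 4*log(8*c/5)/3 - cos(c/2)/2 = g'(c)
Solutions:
 g(c) = C1 + 4*c*log(c)/3 - 4*c*log(5)/3 - 4*c/3 + 4*c*log(2) - sin(c/2)


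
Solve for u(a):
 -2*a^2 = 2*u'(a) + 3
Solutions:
 u(a) = C1 - a^3/3 - 3*a/2


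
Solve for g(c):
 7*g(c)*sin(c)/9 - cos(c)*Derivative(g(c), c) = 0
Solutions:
 g(c) = C1/cos(c)^(7/9)
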